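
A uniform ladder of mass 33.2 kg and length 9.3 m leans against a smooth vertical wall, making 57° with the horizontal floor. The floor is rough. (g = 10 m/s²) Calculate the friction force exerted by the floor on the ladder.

Torques about the foot: N_wall · 9.3 sin 57° = 33.2×10×4.65 cos 57° → N_wall = 107.8 N.
ΣF_x = 0: f_floor = N_wall = 107.8 N.

f ≈ 108 N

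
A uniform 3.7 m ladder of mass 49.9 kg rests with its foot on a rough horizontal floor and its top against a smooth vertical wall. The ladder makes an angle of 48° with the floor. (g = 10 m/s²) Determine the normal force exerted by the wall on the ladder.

N_wall ≈ 225 N

Torques about the foot: N_wall · 3.7 sin 48° = 49.9×10×1.85 cos 48° → N_wall = 224.65 N.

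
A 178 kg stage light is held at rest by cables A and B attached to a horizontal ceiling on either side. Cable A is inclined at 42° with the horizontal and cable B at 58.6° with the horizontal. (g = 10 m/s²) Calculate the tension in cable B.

T_B ≈ 1350 N

Weight W = 178 × 10 = 1780 N acts straight down.
Horizontal: T_A cos 42° = T_B cos 58.6°  →  T_A = 0.7011 T_B.
Vertical: T_A sin 42° + T_B sin 58.6° = 1780.
Substituting the horizontal relation into the vertical equation gives 1.323 T_B = 1780, so T_B = 1346 N.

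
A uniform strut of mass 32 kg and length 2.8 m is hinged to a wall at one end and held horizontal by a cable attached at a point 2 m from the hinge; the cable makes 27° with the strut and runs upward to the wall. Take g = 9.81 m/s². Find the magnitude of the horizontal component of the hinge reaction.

Take torques about the hinge: T sin 27° · 2 = 32×9.81×1.4 = 439.49 N·m.
So T = 439.49 / (0.4540 × 2) = 484.03 N.
ΣF_x = 0: H_x = T cos 27° = 431.27 N.

H_x ≈ 431 N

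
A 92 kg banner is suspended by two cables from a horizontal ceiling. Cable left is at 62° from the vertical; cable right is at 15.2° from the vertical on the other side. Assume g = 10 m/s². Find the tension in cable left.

Angles from the horizontal: cable left is 90° − 62° = 28°, cable right is 90° − 15.2° = 74.8°.
Weight W = 92 × 10 = 920 N acts straight down.
Horizontal: T_left cos 28° = T_right cos 74.8°  →  T_right = 3.368 T_left.
Vertical: T_left sin 28° + T_right sin 74.8° = 920.
Substituting the horizontal relation into the vertical equation gives 3.719 T_left = 920, so T_left = 247.4 N.

T_left ≈ 247 N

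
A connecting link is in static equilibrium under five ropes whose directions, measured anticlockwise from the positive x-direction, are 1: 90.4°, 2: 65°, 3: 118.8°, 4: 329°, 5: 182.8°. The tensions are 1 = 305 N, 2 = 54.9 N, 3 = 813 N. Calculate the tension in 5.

Resolve: ΣF_x = 305 cos 90.4° + 54.9 cos 65° + 813 cos 118.8° + T_4 cos 329° + T_5 cos 182.8° = 0.
        ΣF_y = 305 sin 90.4° + 54.9 sin 65° + 813 sin 118.8° + T_4 sin 329° + T_5 sin 182.8° = 0.
The known terms sum to (-370.6, 1067) N, so 0.8572 T_4 − 0.9988 T_5 = 370.6 and -0.5150 T_4 − 0.0488 T_5 = -1067.
Solving simultaneously: T_4 = 1949 N, T_5 = 1301 N.

T_5 ≈ 1300 N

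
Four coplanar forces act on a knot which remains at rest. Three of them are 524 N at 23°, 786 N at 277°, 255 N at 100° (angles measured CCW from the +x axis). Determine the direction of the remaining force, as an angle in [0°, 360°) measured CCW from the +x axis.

θ ≈ 149°

Sum the known components: ΣF_x = 533.9 N, ΣF_y = -324.3 N.
For equilibrium the remaining force must supply (−ΣF_x, −ΣF_y) = (-533.9, 324.3) N.
Magnitude = √((-533.9)² + (324.3)²) = 624.6 N; direction = atan2(324.3, -533.9) = 148.7°.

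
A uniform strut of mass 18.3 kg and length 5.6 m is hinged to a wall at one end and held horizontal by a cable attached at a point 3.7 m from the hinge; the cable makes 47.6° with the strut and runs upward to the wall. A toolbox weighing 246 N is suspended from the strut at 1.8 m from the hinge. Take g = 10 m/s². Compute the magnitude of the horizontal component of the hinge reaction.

H_x ≈ 236 N

Take torques about the hinge: T sin 47.6° · 3.7 = 18.3×10×2.8 + 246×1.8 = 955.2 N·m.
So T = 955.2 / (0.7385 × 3.7) = 349.6 N.
ΣF_x = 0: H_x = T cos 47.6° = 235.73 N.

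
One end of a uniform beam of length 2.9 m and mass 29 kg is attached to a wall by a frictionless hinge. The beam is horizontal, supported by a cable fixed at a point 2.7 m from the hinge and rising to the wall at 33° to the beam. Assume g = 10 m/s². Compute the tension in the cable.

T ≈ 286 N

Take torques about the hinge: T sin 33° · 2.7 = 29×10×1.45 = 420.5 N·m.
So T = 420.5 / (0.5446 × 2.7) = 285.95 N.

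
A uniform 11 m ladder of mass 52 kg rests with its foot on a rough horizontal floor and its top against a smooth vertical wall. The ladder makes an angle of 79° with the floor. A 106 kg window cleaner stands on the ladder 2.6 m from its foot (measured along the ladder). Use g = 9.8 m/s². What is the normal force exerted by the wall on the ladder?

N_wall ≈ 97.3 N

Torques about the foot: N_wall · 11 sin 79° = 52×9.8×5.5 cos 79° + 106×9.8×2.6 cos 79° → N_wall = 97.255 N.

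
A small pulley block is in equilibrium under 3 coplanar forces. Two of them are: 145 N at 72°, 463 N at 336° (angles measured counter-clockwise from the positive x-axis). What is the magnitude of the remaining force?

Sum the known components: ΣF_x = 467.8 N, ΣF_y = -50.42 N.
For equilibrium the remaining force must supply (−ΣF_x, −ΣF_y) = (-467.8, 50.42) N.
Magnitude = √((-467.8)² + (50.42)²) = 470.5 N; direction = atan2(50.42, -467.8) = 173.8°.

F ≈ 470 N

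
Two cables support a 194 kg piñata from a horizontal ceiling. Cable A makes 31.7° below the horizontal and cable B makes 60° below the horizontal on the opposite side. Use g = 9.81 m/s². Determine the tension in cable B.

T_B ≈ 1620 N

Weight W = 194 × 9.81 = 1903 N acts straight down.
Horizontal: T_A cos 31.7° = T_B cos 60°  →  T_A = 0.5877 T_B.
Vertical: T_A sin 31.7° + T_B sin 60° = 1903.
Substituting the horizontal relation into the vertical equation gives 1.175 T_B = 1903, so T_B = 1620 N.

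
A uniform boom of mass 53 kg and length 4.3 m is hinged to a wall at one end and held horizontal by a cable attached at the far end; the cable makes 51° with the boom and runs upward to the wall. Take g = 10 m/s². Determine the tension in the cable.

Take torques about the hinge: T sin 51° · 4.3 = 53×10×2.15 = 1139.5 N·m.
So T = 1139.5 / (0.7771 × 4.3) = 340.99 N.

T ≈ 341 N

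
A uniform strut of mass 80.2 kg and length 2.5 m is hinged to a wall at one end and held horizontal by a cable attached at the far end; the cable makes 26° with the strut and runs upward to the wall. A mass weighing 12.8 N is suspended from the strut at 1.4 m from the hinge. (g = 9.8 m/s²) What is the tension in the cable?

Take torques about the hinge: T sin 26° · 2.5 = 80.2×9.8×1.25 + 12.8×1.4 = 1000.4 N·m.
So T = 1000.4 / (0.4384 × 2.5) = 912.81 N.

T ≈ 913 N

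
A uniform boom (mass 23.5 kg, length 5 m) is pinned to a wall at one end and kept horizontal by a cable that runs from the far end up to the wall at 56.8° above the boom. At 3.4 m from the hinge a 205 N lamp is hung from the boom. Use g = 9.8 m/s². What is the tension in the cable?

Take torques about the hinge: T sin 56.8° · 5 = 23.5×9.8×2.5 + 205×3.4 = 1272.8 N·m.
So T = 1272.8 / (0.8368 × 5) = 304.21 N.

T ≈ 304 N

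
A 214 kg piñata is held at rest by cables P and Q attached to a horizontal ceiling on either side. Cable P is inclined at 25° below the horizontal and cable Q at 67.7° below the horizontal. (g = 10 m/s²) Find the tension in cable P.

T_P ≈ 813 N

Weight W = 214 × 10 = 2140 N acts straight down.
Horizontal: T_P cos 25° = T_Q cos 67.7°  →  T_Q = 2.388 T_P.
Vertical: T_P sin 25° + T_Q sin 67.7° = 2140.
Substituting the horizontal relation into the vertical equation gives 2.632 T_P = 2140, so T_P = 812.9 N.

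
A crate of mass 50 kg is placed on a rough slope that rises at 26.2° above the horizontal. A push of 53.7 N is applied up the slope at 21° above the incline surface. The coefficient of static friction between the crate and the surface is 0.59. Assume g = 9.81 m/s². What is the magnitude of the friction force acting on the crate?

Axes along / perpendicular to the incline. W sin 26.2° = 216.6 N down-slope; W cos 26.2° = 440.1 N into the surface.
Perpendicular: N = W cos 26.2° − P sin 21° = 440.1 − 19.24 = 420.9 N.
Along incline: P cos 21° + f = W sin 26.2° (friction acts up-slope) → f = 216.6 − 50.13 = 166.4 N.
|f| = 166.4 N ≤ μN = 248.3 N, so the crate is indeed static.

f ≈ 166 N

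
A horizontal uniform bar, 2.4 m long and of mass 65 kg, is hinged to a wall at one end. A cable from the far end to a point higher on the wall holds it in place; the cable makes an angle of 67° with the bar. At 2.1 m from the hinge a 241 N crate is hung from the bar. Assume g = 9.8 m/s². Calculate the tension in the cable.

Take torques about the hinge: T sin 67° · 2.4 = 65×9.8×1.2 + 241×2.1 = 1270.5 N·m.
So T = 1270.5 / (0.9205 × 2.4) = 575.09 N.

T ≈ 575 N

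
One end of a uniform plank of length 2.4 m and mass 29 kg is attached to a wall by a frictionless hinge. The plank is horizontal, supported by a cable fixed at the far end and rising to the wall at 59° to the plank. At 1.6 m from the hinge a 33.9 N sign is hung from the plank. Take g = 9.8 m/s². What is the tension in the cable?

T ≈ 192 N

Take torques about the hinge: T sin 59° · 2.4 = 29×9.8×1.2 + 33.9×1.6 = 395.28 N·m.
So T = 395.28 / (0.8572 × 2.4) = 192.14 N.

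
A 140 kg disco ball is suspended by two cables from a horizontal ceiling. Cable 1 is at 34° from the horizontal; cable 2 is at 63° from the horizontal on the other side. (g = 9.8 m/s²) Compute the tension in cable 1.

Weight W = 140 × 9.8 = 1372 N acts straight down.
Horizontal: T_1 cos 34° = T_2 cos 63°  →  T_2 = 1.826 T_1.
Vertical: T_1 sin 34° + T_2 sin 63° = 1372.
Substituting the horizontal relation into the vertical equation gives 2.186 T_1 = 1372, so T_1 = 627.6 N.

T_1 ≈ 628 N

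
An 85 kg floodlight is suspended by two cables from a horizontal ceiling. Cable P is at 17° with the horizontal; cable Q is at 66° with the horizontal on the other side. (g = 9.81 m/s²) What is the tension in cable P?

Weight W = 85 × 9.81 = 833.9 N acts straight down.
Horizontal: T_P cos 17° = T_Q cos 66°  →  T_Q = 2.351 T_P.
Vertical: T_P sin 17° + T_Q sin 66° = 833.9.
Substituting the horizontal relation into the vertical equation gives 2.44 T_P = 833.9, so T_P = 341.7 N.

T_P ≈ 342 N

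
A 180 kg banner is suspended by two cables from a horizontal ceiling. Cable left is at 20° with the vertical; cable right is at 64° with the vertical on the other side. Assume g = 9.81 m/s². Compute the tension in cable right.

T_right ≈ 607 N

Angles from the horizontal: cable left is 90° − 20° = 70°, cable right is 90° − 64° = 26°.
Weight W = 180 × 9.81 = 1766 N acts straight down.
Horizontal: T_left cos 70° = T_right cos 26°  →  T_left = 2.628 T_right.
Vertical: T_left sin 70° + T_right sin 26° = 1766.
Substituting the horizontal relation into the vertical equation gives 2.908 T_right = 1766, so T_right = 607.3 N.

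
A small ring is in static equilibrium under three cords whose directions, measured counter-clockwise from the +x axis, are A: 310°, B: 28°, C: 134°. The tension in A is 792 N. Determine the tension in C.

Resolve: ΣF_x = 792 cos 310° + T_B cos 28° + T_C cos 134° = 0.
        ΣF_y = 792 sin 310° + T_B sin 28° + T_C sin 134° = 0.
The known terms sum to (509.1, -606.7) N, so 0.8829 T_B − 0.6947 T_C = -509.1 and 0.4695 T_B + 0.7193 T_C = 606.7.
Solving simultaneously: T_B = 57.47 N, T_C = 805.9 N.

T_C ≈ 806 N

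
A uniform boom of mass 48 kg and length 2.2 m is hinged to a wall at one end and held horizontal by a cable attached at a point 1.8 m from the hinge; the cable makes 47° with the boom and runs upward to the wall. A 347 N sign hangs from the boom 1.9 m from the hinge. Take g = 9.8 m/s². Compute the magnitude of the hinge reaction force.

Take torques about the hinge: T sin 47° · 1.8 = 48×9.8×1.1 + 347×1.9 = 1176.7 N·m.
So T = 1176.7 / (0.7314 × 1.8) = 893.88 N.
ΣF_x = 0: H_x = T cos 47° = 609.63 N.
ΣF_y = 0: H_y = (48×9.8 + 347) − T sin 47° = 817.4 − 653.74 = 163.66 N.
|H| = √(H_x² + H_y²) = √((609.63)² + (163.66)²) = 631.21 N.

|H| ≈ 631 N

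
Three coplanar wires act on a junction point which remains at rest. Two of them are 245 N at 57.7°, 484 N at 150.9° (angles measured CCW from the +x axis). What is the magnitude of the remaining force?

F ≈ 530 N

Sum the known components: ΣF_x = -292 N, ΣF_y = 442.5 N.
For equilibrium the remaining force must supply (−ΣF_x, −ΣF_y) = (292, -442.5) N.
Magnitude = √((292)² + (-442.5)²) = 530.1 N; direction = atan2(-442.5, 292) = 303.4°.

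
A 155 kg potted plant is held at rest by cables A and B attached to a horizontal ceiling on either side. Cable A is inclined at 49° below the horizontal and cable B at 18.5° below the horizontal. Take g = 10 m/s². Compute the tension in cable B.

Weight W = 155 × 10 = 1550 N acts straight down.
Horizontal: T_A cos 49° = T_B cos 18.5°  →  T_A = 1.445 T_B.
Vertical: T_A sin 49° + T_B sin 18.5° = 1550.
Substituting the horizontal relation into the vertical equation gives 1.408 T_B = 1550, so T_B = 1101 N.

T_B ≈ 1100 N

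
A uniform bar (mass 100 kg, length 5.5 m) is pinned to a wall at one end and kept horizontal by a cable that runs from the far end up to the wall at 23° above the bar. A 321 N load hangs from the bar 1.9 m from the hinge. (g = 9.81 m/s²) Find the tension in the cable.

T ≈ 1540 N

Take torques about the hinge: T sin 23° · 5.5 = 100×9.81×2.75 + 321×1.9 = 3307.7 N·m.
So T = 3307.7 / (0.3907 × 5.5) = 1539.1 N.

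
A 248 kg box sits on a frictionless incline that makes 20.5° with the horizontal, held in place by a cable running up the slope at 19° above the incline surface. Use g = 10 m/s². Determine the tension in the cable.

Take axes along and perpendicular to the incline. Weight components: W sin 20.5° = 868.5 N down-slope, W cos 20.5° = 2323 N into the surface.
Along incline: T cos 19° = W sin 20.5° → T = 918.6 N.
Perpendicular: N = W cos 20.5° − T sin 19° = 2024 N.

T ≈ 919 N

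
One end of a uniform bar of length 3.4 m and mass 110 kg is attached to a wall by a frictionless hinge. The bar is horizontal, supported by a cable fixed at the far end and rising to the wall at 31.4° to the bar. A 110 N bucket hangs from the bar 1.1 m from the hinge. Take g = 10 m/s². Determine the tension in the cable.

T ≈ 1120 N

Take torques about the hinge: T sin 31.4° · 3.4 = 110×10×1.7 + 110×1.1 = 1991 N·m.
So T = 1991 / (0.5210 × 3.4) = 1123.9 N.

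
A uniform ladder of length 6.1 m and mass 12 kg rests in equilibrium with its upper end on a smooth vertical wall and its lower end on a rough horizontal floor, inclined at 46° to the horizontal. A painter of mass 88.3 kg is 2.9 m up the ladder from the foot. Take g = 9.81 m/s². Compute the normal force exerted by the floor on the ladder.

ΣF_y = 0: N_floor = 12×9.81 + 88.3×9.81 = 983.94 N.

N_floor ≈ 984 N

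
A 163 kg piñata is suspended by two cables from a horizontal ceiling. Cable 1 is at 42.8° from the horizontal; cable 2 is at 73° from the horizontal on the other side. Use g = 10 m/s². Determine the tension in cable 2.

Weight W = 163 × 10 = 1630 N acts straight down.
Horizontal: T_1 cos 42.8° = T_2 cos 73°  →  T_1 = 0.3985 T_2.
Vertical: T_1 sin 42.8° + T_2 sin 73° = 1630.
Substituting the horizontal relation into the vertical equation gives 1.227 T_2 = 1630, so T_2 = 1328 N.

T_2 ≈ 1330 N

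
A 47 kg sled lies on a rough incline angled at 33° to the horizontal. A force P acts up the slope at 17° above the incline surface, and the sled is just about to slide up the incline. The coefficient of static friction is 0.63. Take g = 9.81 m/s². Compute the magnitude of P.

On the verge of sliding up the incline, friction equals μN and acts down the slope.
Perpendicular: N + P sin 17° = W cos 33° = 386.7 N.
Along incline: P cos 17° = W sin 33° + μN  with W sin 33° = 251.1 N.
Solving the pair for P and N: P = 433.8 N, N = 259.9 N (and f = μN = 163.7 N).

P ≈ 434 N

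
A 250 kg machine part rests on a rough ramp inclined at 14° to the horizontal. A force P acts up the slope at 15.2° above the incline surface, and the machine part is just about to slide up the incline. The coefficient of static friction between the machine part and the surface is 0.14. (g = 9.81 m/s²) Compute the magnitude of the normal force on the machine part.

N ≈ 2140 N

On the verge of sliding up the incline, friction equals μN and acts down the slope.
Perpendicular: N + P sin 15.2° = W cos 14° = 2380 N.
Along incline: P cos 15.2° = W sin 14° + μN  with W sin 14° = 593.3 N.
Solving the pair for P and N: P = 924.9 N, N = 2137 N (and f = μN = 299.2 N).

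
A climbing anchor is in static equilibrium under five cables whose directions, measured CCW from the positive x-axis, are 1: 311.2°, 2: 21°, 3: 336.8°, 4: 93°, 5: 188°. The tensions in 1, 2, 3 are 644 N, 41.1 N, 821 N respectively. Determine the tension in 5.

T_5 ≈ 1180 N

Resolve: ΣF_x = 644 cos 311.2° + 41.1 cos 21° + 821 cos 336.8° + T_4 cos 93° + T_5 cos 188° = 0.
        ΣF_y = 644 sin 311.2° + 41.1 sin 21° + 821 sin 336.8° + T_4 sin 93° + T_5 sin 188° = 0.
The known terms sum to (1217, -793.3) N, so -0.0523 T_4 − 0.9903 T_5 = -1217 and 0.9986 T_4 − 0.1392 T_5 = 793.3.
Solving simultaneously: T_4 = 958.6 N, T_5 = 1178 N.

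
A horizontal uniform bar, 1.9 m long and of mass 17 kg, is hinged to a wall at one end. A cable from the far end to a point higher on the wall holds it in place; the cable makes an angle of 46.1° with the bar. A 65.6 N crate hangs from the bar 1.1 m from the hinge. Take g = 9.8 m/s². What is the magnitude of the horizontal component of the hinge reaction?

Take torques about the hinge: T sin 46.1° · 1.9 = 17×9.8×0.95 + 65.6×1.1 = 230.43 N·m.
So T = 230.43 / (0.7206 × 1.9) = 168.31 N.
ΣF_x = 0: H_x = T cos 46.1° = 116.71 N.

H_x ≈ 117 N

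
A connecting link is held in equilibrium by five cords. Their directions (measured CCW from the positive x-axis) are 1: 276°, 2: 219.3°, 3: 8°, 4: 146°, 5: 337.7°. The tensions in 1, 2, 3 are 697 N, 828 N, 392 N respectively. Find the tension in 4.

T_4 ≈ 5640 N

Resolve: ΣF_x = 697 cos 276° + 828 cos 219.3° + 392 cos 8° + T_4 cos 146° + T_5 cos 337.7° = 0.
        ΣF_y = 697 sin 276° + 828 sin 219.3° + 392 sin 8° + T_4 sin 146° + T_5 sin 337.7° = 0.
The known terms sum to (-179.7, -1163) N, so -0.8290 T_4 + 0.9252 T_5 = 179.7 and 0.5592 T_4 − 0.3795 T_5 = 1163.
Solving simultaneously: T_4 = 5643 N, T_5 = 5250 N.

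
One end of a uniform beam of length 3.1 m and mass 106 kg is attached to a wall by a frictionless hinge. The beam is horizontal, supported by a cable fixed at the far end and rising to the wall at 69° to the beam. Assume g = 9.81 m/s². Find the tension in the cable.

Take torques about the hinge: T sin 69° · 3.1 = 106×9.81×1.55 = 1611.8 N·m.
So T = 1611.8 / (0.9336 × 3.1) = 556.92 N.

T ≈ 557 N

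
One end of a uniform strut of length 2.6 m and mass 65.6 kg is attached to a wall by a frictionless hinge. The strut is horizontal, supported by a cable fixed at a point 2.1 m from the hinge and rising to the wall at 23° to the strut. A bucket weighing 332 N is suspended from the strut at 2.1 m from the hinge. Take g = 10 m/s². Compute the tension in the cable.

Take torques about the hinge: T sin 23° · 2.1 = 65.6×10×1.3 + 332×2.1 = 1550 N·m.
So T = 1550 / (0.3907 × 2.1) = 1889 N.

T ≈ 1890 N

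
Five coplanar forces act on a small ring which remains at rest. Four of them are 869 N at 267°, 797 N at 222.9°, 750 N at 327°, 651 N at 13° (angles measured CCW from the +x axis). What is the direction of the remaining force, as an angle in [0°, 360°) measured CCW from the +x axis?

θ ≈ 111°

Sum the known components: ΣF_x = 634 N, ΣF_y = -1672 N.
For equilibrium the remaining force must supply (−ΣF_x, −ΣF_y) = (-634, 1672) N.
Magnitude = √((-634)² + (1672)²) = 1789 N; direction = atan2(1672, -634) = 110.8°.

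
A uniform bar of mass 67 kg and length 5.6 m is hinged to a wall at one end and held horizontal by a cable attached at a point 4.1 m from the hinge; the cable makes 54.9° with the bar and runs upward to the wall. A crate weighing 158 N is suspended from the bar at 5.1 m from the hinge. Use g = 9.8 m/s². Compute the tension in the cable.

Take torques about the hinge: T sin 54.9° · 4.1 = 67×9.8×2.8 + 158×5.1 = 2644.3 N·m.
So T = 2644.3 / (0.8181 × 4.1) = 788.3 N.

T ≈ 788 N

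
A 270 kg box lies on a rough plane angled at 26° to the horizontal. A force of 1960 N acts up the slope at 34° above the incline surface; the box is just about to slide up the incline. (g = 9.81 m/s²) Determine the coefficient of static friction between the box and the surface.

μ ≈ 0.361

On the verge of sliding up the incline, friction is at its maximum μN and acts down the slope.
Perpendicular to incline: N = W cos 26° − P sin 34° = 2381 − 1096 = 1285 N.
Along incline: P cos 34° − μN = W sin 26° → μ = −(W sin 26° − P cos 34°) / N = 0.361.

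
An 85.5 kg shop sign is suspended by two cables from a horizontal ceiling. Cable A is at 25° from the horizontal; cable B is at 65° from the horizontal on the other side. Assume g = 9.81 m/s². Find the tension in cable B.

T_B ≈ 760 N

Weight W = 85.5 × 9.81 = 838.8 N acts straight down.
Horizontal: T_A cos 25° = T_B cos 65°  →  T_A = 0.4663 T_B.
Vertical: T_A sin 25° + T_B sin 65° = 838.8.
Substituting the horizontal relation into the vertical equation gives 1.103 T_B = 838.8, so T_B = 760.2 N.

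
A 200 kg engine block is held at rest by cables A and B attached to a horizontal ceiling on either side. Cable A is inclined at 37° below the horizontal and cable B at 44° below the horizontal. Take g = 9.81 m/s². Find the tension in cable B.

Weight W = 200 × 9.81 = 1962 N acts straight down.
Horizontal: T_A cos 37° = T_B cos 44°  →  T_A = 0.9007 T_B.
Vertical: T_A sin 37° + T_B sin 44° = 1962.
Substituting the horizontal relation into the vertical equation gives 1.237 T_B = 1962, so T_B = 1586 N.

T_B ≈ 1590 N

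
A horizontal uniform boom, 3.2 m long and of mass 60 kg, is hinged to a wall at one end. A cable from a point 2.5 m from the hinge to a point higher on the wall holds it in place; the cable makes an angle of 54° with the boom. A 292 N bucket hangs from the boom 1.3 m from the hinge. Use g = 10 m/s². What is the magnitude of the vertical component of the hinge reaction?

|H_y| ≈ 356 N

Take torques about the hinge: T sin 54° · 2.5 = 60×10×1.6 + 292×1.3 = 1339.6 N·m.
So T = 1339.6 / (0.8090 × 2.5) = 662.33 N.
ΣF_y = 0: H_y = (60×10 + 292) − T sin 54° = 892 − 535.84 = 356.16 N.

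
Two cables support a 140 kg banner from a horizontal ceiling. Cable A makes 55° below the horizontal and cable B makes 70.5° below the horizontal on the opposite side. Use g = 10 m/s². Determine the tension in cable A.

T_A ≈ 574 N

Weight W = 140 × 10 = 1400 N acts straight down.
Horizontal: T_A cos 55° = T_B cos 70.5°  →  T_B = 1.718 T_A.
Vertical: T_A sin 55° + T_B sin 70.5° = 1400.
Substituting the horizontal relation into the vertical equation gives 2.439 T_A = 1400, so T_A = 574 N.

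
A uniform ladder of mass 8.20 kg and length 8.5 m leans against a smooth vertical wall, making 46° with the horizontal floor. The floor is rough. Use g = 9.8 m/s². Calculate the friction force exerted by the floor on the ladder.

Torques about the foot: N_wall · 8.5 sin 46° = 8.20×9.8×4.25 cos 46° → N_wall = 38.801 N.
ΣF_x = 0: f_floor = N_wall = 38.801 N.

f ≈ 38.8 N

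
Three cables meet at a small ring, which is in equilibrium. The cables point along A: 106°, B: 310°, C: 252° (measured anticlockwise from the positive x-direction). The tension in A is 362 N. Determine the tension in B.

T_B ≈ 239 N

Resolve: ΣF_x = 362 cos 106° + T_B cos 310° + T_C cos 252° = 0.
        ΣF_y = 362 sin 106° + T_B sin 310° + T_C sin 252° = 0.
The known terms sum to (-99.78, 348) N, so 0.6428 T_B − 0.3090 T_C = 99.78 and -0.7660 T_B − 0.9511 T_C = -348.
Solving simultaneously: T_B = 238.7 N, T_C = 173.6 N.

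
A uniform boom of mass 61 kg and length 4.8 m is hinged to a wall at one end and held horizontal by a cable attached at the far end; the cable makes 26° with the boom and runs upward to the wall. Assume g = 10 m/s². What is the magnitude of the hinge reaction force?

|H| ≈ 696 N

Take torques about the hinge: T sin 26° · 4.8 = 61×10×2.4 = 1464 N·m.
So T = 1464 / (0.4384 × 4.8) = 695.76 N.
ΣF_x = 0: H_x = T cos 26° = 625.34 N.
ΣF_y = 0: H_y = (61×10) − T sin 26° = 610 − 305 = 305 N.
|H| = √(H_x² + H_y²) = √((625.34)² + (305)²) = 695.76 N.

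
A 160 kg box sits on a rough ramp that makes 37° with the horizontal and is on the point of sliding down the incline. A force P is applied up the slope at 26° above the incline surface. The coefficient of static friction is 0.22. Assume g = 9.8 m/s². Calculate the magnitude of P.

On the verge of sliding down the incline, friction equals μN and acts up the slope.
Perpendicular: N + P sin 26° = W cos 37° = 1252 N.
Along incline: P cos 26° + μN = W sin 37° with W sin 37° = 943.6 N.
Solving the pair for P and N: P = 832.7 N, N = 887.2 N (and f = μN = 195.2 N).

P ≈ 833 N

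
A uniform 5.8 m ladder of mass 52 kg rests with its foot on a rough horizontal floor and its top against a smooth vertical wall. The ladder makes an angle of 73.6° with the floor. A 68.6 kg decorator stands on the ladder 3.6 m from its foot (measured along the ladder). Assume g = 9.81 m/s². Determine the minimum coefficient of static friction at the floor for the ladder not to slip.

μ_min ≈ 0.167

ΣF_y = 0: N_floor = 52×9.81 + 68.6×9.81 = 1183.1 N.
Torques about the foot: N_wall · 5.8 sin 73.6° = 52×9.81×2.9 cos 73.6° + 68.6×9.81×3.6 cos 73.6° → N_wall = 198 N.
ΣF_x = 0: f_floor = N_wall = 198 N.
μ_min = f_floor / N_floor = 198 / 1183.1 = 0.1674.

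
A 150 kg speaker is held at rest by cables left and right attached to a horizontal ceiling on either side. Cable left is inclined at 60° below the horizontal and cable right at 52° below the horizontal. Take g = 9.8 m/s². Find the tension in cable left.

T_left ≈ 976 N

Weight W = 150 × 9.8 = 1470 N acts straight down.
Horizontal: T_left cos 60° = T_right cos 52°  →  T_right = 0.8121 T_left.
Vertical: T_left sin 60° + T_right sin 52° = 1470.
Substituting the horizontal relation into the vertical equation gives 1.506 T_left = 1470, so T_left = 976.1 N.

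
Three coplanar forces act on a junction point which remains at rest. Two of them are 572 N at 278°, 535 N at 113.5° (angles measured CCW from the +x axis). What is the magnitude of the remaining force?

F ≈ 154 N

Sum the known components: ΣF_x = -133.7 N, ΣF_y = -75.81 N.
For equilibrium the remaining force must supply (−ΣF_x, −ΣF_y) = (133.7, 75.81) N.
Magnitude = √((133.7)² + (75.81)²) = 153.7 N; direction = atan2(75.81, 133.7) = 29.5°.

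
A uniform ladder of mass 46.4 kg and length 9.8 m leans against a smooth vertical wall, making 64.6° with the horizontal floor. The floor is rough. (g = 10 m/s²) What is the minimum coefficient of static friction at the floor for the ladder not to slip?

μ_min ≈ 0.237

ΣF_y = 0: N_floor = 46.4×10 = 464 N.
Torques about the foot: N_wall · 9.8 sin 64.6° = 46.4×10×4.9 cos 64.6° → N_wall = 110.16 N.
ΣF_x = 0: f_floor = N_wall = 110.16 N.
μ_min = f_floor / N_floor = 110.16 / 464 = 0.2374.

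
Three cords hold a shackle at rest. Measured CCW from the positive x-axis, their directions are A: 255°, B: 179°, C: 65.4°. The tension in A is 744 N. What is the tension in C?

Resolve: ΣF_x = 744 cos 255° + T_B cos 179° + T_C cos 65.4° = 0.
        ΣF_y = 744 sin 255° + T_B sin 179° + T_C sin 65.4° = 0.
The known terms sum to (-192.6, -718.6) N, so -0.9998 T_B + 0.4163 T_C = 192.6 and 0.0175 T_B + 0.9092 T_C = 718.6.
Solving simultaneously: T_B = 135.4 N, T_C = 787.8 N.

T_C ≈ 788 N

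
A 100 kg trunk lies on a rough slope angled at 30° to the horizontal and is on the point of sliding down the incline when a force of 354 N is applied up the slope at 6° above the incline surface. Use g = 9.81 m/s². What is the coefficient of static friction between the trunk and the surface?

On the verge of sliding down the incline, friction is at its maximum μN and acts up the slope.
Perpendicular to incline: N = W cos 30° − P sin 6° = 849.6 − 37 = 812.6 N.
Along incline: P cos 6° + μN = W sin 30° → μ = (W sin 30° − P cos 6°) / N = 0.1704.

μ ≈ 0.170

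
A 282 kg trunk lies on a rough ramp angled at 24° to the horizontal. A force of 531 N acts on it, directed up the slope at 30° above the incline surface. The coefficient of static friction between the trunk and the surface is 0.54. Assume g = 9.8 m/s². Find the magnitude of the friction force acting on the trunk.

Axes along / perpendicular to the incline. W sin 24° = 1124 N down-slope; W cos 24° = 2525 N into the surface.
Perpendicular: N = W cos 24° − P sin 30° = 2525 − 265.5 = 2259 N.
Along incline: P cos 30° + f = W sin 24° (friction acts up-slope) → f = 1124 − 459.9 = 664.2 N.
|f| = 664.2 N ≤ μN = 1220 N, so the trunk is indeed static.

f ≈ 664 N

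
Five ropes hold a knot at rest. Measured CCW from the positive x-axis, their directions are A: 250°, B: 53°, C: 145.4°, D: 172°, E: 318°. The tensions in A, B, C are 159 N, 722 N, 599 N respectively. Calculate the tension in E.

Resolve: ΣF_x = 159 cos 250° + 722 cos 53° + 599 cos 145.4° + T_D cos 172° + T_E cos 318° = 0.
        ΣF_y = 159 sin 250° + 722 sin 53° + 599 sin 145.4° + T_D sin 172° + T_E sin 318° = 0.
The known terms sum to (-112.9, 767.3) N, so -0.9903 T_D + 0.7431 T_E = 112.9 and 0.1392 T_D − 0.6691 T_E = -767.3.
Solving simultaneously: T_D = 884.6 N, T_E = 1331 N.

T_E ≈ 1330 N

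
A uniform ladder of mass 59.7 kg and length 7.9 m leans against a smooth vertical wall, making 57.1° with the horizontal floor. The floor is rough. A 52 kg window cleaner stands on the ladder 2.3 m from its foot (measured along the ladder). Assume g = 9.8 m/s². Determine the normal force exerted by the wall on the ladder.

N_wall ≈ 285 N

Torques about the foot: N_wall · 7.9 sin 57.1° = 59.7×9.8×3.95 cos 57.1° + 52×9.8×2.3 cos 57.1° → N_wall = 285.23 N.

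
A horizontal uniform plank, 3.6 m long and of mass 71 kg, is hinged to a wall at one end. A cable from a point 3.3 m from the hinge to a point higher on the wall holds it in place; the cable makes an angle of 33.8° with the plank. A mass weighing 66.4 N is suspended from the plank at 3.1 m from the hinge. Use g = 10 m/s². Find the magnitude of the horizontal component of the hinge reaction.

Take torques about the hinge: T sin 33.8° · 3.3 = 71×10×1.8 + 66.4×3.1 = 1483.8 N·m.
So T = 1483.8 / (0.5563 × 3.3) = 808.29 N.
ΣF_x = 0: H_x = T cos 33.8° = 671.68 N.

H_x ≈ 672 N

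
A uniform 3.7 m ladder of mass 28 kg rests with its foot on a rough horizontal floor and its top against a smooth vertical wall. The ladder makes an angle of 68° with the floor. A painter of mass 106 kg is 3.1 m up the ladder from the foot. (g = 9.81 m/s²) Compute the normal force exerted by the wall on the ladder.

Torques about the foot: N_wall · 3.7 sin 68° = 28×9.81×1.85 cos 68° + 106×9.81×3.1 cos 68° → N_wall = 407.49 N.

N_wall ≈ 407 N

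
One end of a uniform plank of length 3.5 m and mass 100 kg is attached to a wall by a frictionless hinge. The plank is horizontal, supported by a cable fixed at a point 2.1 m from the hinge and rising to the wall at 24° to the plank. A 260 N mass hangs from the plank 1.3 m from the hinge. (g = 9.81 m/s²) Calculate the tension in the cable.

Take torques about the hinge: T sin 24° · 2.1 = 100×9.81×1.75 + 260×1.3 = 2054.8 N·m.
So T = 2054.8 / (0.4067 × 2.1) = 2405.6 N.

T ≈ 2410 N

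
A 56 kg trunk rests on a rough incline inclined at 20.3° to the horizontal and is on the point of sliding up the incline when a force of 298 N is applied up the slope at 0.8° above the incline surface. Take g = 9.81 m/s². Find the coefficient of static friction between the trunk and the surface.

μ ≈ 0.210

On the verge of sliding up the incline, friction is at its maximum μN and acts down the slope.
Perpendicular to incline: N = W cos 20.3° − P sin 0.8° = 515.2 − 4.161 = 511.1 N.
Along incline: P cos 0.8° − μN = W sin 20.3° → μ = −(W sin 20.3° − P cos 0.8°) / N = 0.2101.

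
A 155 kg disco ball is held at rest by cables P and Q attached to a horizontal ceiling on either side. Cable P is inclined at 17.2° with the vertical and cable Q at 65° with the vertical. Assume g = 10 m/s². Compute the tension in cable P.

Angles from the horizontal: cable P is 90° − 17.2° = 72.8°, cable Q is 90° − 65° = 25°.
Weight W = 155 × 10 = 1550 N acts straight down.
Horizontal: T_P cos 72.8° = T_Q cos 25°  →  T_Q = 0.3263 T_P.
Vertical: T_P sin 72.8° + T_Q sin 25° = 1550.
Substituting the horizontal relation into the vertical equation gives 1.093 T_P = 1550, so T_P = 1418 N.

T_P ≈ 1420 N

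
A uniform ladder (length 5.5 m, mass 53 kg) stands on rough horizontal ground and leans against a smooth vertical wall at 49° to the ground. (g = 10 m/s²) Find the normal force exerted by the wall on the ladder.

Torques about the foot: N_wall · 5.5 sin 49° = 53×10×2.75 cos 49° → N_wall = 230.36 N.

N_wall ≈ 230 N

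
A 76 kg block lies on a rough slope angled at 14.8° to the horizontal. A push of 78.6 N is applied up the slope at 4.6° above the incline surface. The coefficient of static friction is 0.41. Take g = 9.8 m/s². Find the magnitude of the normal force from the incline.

N ≈ 714 N

Axes along / perpendicular to the incline. W sin 14.8° = 190.3 N down-slope; W cos 14.8° = 720.1 N into the surface.
Perpendicular: N = W cos 14.8° − P sin 4.6° = 720.1 − 6.304 = 713.8 N.
Along incline: P cos 4.6° + f = W sin 14.8° (friction acts up-slope) → f = 190.3 − 78.35 = 111.9 N.
|f| = 111.9 N ≤ μN = 292.7 N, so the block is indeed static.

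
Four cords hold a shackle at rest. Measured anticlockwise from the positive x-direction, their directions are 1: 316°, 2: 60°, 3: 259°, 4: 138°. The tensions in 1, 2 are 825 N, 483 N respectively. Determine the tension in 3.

T_3 ≈ 518 N

Resolve: ΣF_x = 825 cos 316° + 483 cos 60° + T_3 cos 259° + T_4 cos 138° = 0.
        ΣF_y = 825 sin 316° + 483 sin 60° + T_3 sin 259° + T_4 sin 138° = 0.
The known terms sum to (835, -154.8) N, so -0.1908 T_3 − 0.7431 T_4 = -835 and -0.9816 T_3 + 0.6691 T_4 = 154.8.
Solving simultaneously: T_3 = 517.6 N, T_4 = 990.6 N.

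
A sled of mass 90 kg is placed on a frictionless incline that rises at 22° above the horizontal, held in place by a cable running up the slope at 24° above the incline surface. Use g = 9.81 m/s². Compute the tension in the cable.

Take axes along and perpendicular to the incline. Weight components: W sin 22° = 330.7 N down-slope, W cos 22° = 818.6 N into the surface.
Along incline: T cos 24° = W sin 22° → T = 362 N.
Perpendicular: N = W cos 22° − T sin 24° = 671.4 N.

T ≈ 362 N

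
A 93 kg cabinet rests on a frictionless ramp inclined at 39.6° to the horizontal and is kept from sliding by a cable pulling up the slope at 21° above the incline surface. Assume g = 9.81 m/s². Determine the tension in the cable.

Take axes along and perpendicular to the incline. Weight components: W sin 39.6° = 581.5 N down-slope, W cos 39.6° = 703 N into the surface.
Along incline: T cos 21° = W sin 39.6° → T = 622.9 N.
Perpendicular: N = W cos 39.6° − T sin 21° = 479.7 N.

T ≈ 623 N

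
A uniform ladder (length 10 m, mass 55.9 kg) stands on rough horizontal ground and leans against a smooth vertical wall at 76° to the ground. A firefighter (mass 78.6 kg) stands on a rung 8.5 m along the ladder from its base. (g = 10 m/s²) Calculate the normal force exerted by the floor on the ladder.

ΣF_y = 0: N_floor = 55.9×10 + 78.6×10 = 1345 N.

N_floor ≈ 1340 N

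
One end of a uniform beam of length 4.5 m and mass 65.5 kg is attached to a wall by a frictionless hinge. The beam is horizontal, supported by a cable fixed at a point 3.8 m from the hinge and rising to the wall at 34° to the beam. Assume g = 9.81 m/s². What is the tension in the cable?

T ≈ 680 N

Take torques about the hinge: T sin 34° · 3.8 = 65.5×9.81×2.25 = 1445.7 N·m.
So T = 1445.7 / (0.5592 × 3.8) = 680.37 N.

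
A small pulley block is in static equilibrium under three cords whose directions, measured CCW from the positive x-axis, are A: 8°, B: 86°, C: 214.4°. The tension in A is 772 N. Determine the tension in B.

Resolve: ΣF_x = 772 cos 8° + T_B cos 86° + T_C cos 214.4° = 0.
        ΣF_y = 772 sin 8° + T_B sin 86° + T_C sin 214.4° = 0.
The known terms sum to (764.5, 107.4) N, so 0.0698 T_B − 0.8251 T_C = -764.5 and 0.9976 T_B − 0.5650 T_C = -107.4.
Solving simultaneously: T_B = 438 N, T_C = 963.6 N.

T_B ≈ 438 N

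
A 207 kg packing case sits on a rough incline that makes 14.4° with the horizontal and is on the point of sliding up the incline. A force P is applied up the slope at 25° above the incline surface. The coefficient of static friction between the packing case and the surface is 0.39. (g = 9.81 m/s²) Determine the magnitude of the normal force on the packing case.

On the verge of sliding up the incline, friction equals μN and acts down the slope.
Perpendicular: N + P sin 25° = W cos 14.4° = 1967 N.
Along incline: P cos 25° = W sin 14.4° + μN  with W sin 14.4° = 505 N.
Solving the pair for P and N: P = 1188 N, N = 1465 N (and f = μN = 571.3 N).

N ≈ 1460 N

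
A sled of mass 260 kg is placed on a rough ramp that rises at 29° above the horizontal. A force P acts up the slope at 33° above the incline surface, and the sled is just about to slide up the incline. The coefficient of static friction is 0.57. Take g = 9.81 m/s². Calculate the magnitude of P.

P ≈ 2180 N

On the verge of sliding up the incline, friction equals μN and acts down the slope.
Perpendicular: N + P sin 33° = W cos 29° = 2231 N.
Along incline: P cos 33° = W sin 29° + μN  with W sin 29° = 1237 N.
Solving the pair for P and N: P = 2183 N, N = 1042 N (and f = μN = 594 N).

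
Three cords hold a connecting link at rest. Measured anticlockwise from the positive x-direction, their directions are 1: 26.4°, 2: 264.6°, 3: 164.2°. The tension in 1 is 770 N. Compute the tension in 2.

T_2 ≈ 526 N

Resolve: ΣF_x = 770 cos 26.4° + T_2 cos 264.6° + T_3 cos 164.2° = 0.
        ΣF_y = 770 sin 26.4° + T_2 sin 264.6° + T_3 sin 164.2° = 0.
The known terms sum to (689.7, 342.4) N, so -0.0941 T_2 − 0.9622 T_3 = -689.7 and -0.9956 T_2 + 0.2723 T_3 = -342.4.
Solving simultaneously: T_2 = 525.9 N, T_3 = 665.3 N.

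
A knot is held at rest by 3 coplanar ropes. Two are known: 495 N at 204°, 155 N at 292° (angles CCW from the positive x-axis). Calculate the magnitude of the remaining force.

F ≈ 524 N

Sum the known components: ΣF_x = -394.1 N, ΣF_y = -345 N.
For equilibrium the remaining force must supply (−ΣF_x, −ΣF_y) = (394.1, 345) N.
Magnitude = √((394.1)² + (345)²) = 523.8 N; direction = atan2(345, 394.1) = 41.2°.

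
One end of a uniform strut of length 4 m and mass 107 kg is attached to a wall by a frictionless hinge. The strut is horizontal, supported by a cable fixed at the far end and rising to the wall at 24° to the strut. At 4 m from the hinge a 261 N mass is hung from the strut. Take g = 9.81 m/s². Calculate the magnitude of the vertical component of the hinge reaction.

Take torques about the hinge: T sin 24° · 4 = 107×9.81×2 + 261×4 = 3143.3 N·m.
So T = 3143.3 / (0.4067 × 4) = 1932 N.
ΣF_y = 0: H_y = (107×9.81 + 261) − T sin 24° = 1310.7 − 785.84 = 524.84 N.

|H_y| ≈ 525 N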